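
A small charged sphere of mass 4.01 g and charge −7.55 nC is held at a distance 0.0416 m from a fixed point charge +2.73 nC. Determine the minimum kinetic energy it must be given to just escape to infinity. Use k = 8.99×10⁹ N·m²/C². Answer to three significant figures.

To just escape, total mechanical energy must reach zero at infinity: ½mv²_min + U = 0, so ½mv²_min = −U = |kQq|/r.
|U| = |kQq|/r = (8.99×10⁹ N·m²/C²)(2.73×10⁻⁹)(7.55×10⁻⁹)/(0.0416) = 4.45×10⁻⁶ J.

4.45×10⁻⁶ J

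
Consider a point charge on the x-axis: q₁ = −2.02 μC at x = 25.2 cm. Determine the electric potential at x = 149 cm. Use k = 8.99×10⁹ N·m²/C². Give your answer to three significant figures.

-1.47×10⁴ V

Electric potential is a scalar, so the contributions from each charge add algebraically: V = Σ kqᵢ/rᵢ.
V = k[(-2.02×10⁻⁶)/(1.24)] = -1.47×10⁴ V.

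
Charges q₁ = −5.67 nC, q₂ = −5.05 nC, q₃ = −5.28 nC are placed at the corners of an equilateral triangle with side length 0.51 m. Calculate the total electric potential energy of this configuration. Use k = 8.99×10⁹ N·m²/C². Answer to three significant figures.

The work to assemble the configuration equals its total potential energy, U = Σ kqᵢqⱼ/rᵢⱼ over all pairs.
All three pair separations equal the side length, 0.510 m.
U = (5.05×10⁻⁷) + (5.28×10⁻⁷) + (4.70×10⁻⁷) = 1.50×10⁻⁶ J.

1.50×10⁻⁶ J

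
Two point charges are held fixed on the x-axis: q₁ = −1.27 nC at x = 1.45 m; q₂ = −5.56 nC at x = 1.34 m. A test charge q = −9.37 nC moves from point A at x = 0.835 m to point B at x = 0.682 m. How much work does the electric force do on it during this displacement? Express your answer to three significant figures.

The work done by the electric force is W_field = −ΔU = −q(V_B − V_A) = q(V_A − V_B).
At A: distances to the source charges are 0.615 m, 0.505 m; V_A = Σ kqᵢ/rᵢ = -118 V.
At B: distances to the source charges are 0.768 m, 0.658 m; V_B = Σ kqᵢ/rᵢ = -90.8 V.
ΔV = V_B − V_A = 26.7 V.
W_field = −qΔV = −(-9.37×10⁻⁹ C)(26.7 V) = 2.50×10⁻⁷ J.

2.50×10⁻⁷ J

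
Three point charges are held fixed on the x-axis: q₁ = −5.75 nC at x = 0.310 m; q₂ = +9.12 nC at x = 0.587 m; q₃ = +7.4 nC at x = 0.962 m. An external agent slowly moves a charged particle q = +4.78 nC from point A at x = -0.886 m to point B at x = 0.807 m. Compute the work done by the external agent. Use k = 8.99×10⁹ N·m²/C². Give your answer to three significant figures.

For quasistatic motion the external work equals the change in potential energy: W_ext = qΔV = q(V_B − V_A).
At A: distances to the source charges are 1.20 m, 1.47 m, 1.85 m; V_A = Σ kqᵢ/rᵢ = 48.4 V.
At B: distances to the source charges are 0.497 m, 0.220 m, 0.155 m; V_B = Σ kqᵢ/rᵢ = 698 V.
ΔV = V_B − V_A = 649 V.
W_ext = qΔV = (4.78×10⁻⁹ C)(649 V) = 3.10×10⁻⁶ J.

3.10×10⁻⁶ J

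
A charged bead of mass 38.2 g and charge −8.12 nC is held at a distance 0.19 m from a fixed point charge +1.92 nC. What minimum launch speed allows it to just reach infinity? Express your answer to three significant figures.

6.21×10⁻³ m/s

To just escape, total mechanical energy must reach zero at infinity: ½mv²_min + U = 0, so ½mv²_min = −U = |kQq|/r.
|U| = |kQq|/r = (8.99×10⁹ N·m²/C²)(1.92×10⁻⁹)(8.12×10⁻⁹)/(0.190) = 7.38×10⁻⁷ J.
v_min = √(2|U|/m) = √(2·7.38×10⁻⁷/0.0382) = 6.21×10⁻³ m/s.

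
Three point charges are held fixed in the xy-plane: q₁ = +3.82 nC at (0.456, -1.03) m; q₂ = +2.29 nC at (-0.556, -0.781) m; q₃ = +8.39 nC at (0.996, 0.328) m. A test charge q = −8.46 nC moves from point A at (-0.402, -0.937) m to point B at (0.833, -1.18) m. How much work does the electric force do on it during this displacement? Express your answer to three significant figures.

The work done by the electric force is W_field = −ΔU = −q(V_B − V_A) = q(V_A − V_B).
At A: distances to the source charges are 0.863 m, 0.219 m, 1.89 m; V_A = Σ kqᵢ/rᵢ = 174 V.
At B: distances to the source charges are 0.406 m, 1.45 m, 1.52 m; V_B = Σ kqᵢ/rᵢ = 149 V.
ΔV = V_B − V_A = -25.1 V.
W_field = −qΔV = −(-8.46×10⁻⁹ C)(-25.1 V) = -2.12×10⁻⁷ J.

-2.12×10⁻⁷ J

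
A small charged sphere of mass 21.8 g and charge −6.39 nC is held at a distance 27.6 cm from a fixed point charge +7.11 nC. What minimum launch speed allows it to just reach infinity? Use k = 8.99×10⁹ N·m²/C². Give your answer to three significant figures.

To just escape, total mechanical energy must reach zero at infinity: ½mv²_min + U = 0, so ½mv²_min = −U = |kQq|/r.
|U| = |kQq|/r = (8.99×10⁹ N·m²/C²)(7.11×10⁻⁹)(6.39×10⁻⁹)/(0.276) = 1.48×10⁻⁶ J.
v_min = √(2|U|/m) = √(2·1.48×10⁻⁶/0.0218) = 0.0117 m/s.

0.0117 m/s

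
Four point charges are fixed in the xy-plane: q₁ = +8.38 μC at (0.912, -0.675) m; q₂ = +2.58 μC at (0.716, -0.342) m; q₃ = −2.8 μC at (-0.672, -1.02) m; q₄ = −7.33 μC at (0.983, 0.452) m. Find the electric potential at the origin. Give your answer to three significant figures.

1.41×10⁴ V

Electric potential is a scalar, so the contributions from each charge add algebraically: V = Σ kqᵢ/rᵢ.
Distances from the field point to each charge: r₁ = 1.13 m, r₂ = 0.793 m, r₃ = 1.22 m, r₄ = 1.08 m.
V = k[(8.38×10⁻⁶)/(1.13) + (2.58×10⁻⁶)/(0.793) + (-2.80×10⁻⁶)/(1.22) + (-7.33×10⁻⁶)/(1.08)] = 1.41×10⁴ V.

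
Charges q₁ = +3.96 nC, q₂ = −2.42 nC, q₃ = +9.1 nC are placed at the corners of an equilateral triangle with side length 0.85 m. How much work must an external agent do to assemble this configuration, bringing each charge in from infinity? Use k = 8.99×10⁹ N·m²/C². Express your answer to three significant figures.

The work to assemble the configuration equals its total potential energy, U = Σ kqᵢqⱼ/rᵢⱼ over all pairs.
All three pair separations equal the side length, 0.850 m.
U = (-1.01×10⁻⁷) + (3.81×10⁻⁷) + (-2.33×10⁻⁷) = 4.69×10⁻⁸ J.

4.69×10⁻⁸ J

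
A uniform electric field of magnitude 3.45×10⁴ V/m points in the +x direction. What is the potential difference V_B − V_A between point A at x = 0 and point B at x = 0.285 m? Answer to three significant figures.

In a uniform field, potential decreases in the direction of E: V_B − V_A = −E·Δx.
V_B − V_A = −(3.45×10⁴ V/m)(0.285 m) = -9830 V.

-9830 V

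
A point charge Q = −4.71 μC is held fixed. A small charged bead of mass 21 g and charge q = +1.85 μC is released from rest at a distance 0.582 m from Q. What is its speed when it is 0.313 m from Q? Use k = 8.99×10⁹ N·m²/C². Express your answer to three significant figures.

Only the electrostatic force acts, so mechanical energy is conserved: ½mv² = U₁ − U₂ = kQq(1/r₁ − 1/r₂).
U₁ − U₂ = (8.99×10⁹ N·m²/C²)(-4.71×10⁻⁶ C)(1.85×10⁻⁶ C)(1/0.582 − 1/0.313) = 0.116 J.
v = √(2·0.116/0.0210) = 3.32 m/s.

3.32 m/s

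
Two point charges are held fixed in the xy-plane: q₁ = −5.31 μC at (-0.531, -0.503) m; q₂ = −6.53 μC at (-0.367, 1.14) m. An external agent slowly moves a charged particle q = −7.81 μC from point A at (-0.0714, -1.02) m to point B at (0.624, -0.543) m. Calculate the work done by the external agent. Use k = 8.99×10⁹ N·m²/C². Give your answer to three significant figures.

-0.192 J

For quasistatic motion the external work equals the change in potential energy: W_ext = qΔV = q(V_B − V_A).
At A: distances to the source charges are 0.692 m, 2.18 m; V_A = Σ kqᵢ/rᵢ = -9.59×10⁴ V.
At B: distances to the source charges are 1.16 m, 1.95 m; V_B = Σ kqᵢ/rᵢ = -7.14×10⁴ V.
ΔV = V_B − V_A = 2.46×10⁴ V.
W_ext = qΔV = (-7.81×10⁻⁶ C)(2.46×10⁴ V) = -0.192 J.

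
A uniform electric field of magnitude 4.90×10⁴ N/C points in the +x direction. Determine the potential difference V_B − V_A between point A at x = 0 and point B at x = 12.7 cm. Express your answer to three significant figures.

In a uniform field, potential decreases in the direction of E: V_B − V_A = −E·Δx.
V_B − V_A = −(4.90×10⁴ V/m)(0.127 m) = -6220 V.

-6220 V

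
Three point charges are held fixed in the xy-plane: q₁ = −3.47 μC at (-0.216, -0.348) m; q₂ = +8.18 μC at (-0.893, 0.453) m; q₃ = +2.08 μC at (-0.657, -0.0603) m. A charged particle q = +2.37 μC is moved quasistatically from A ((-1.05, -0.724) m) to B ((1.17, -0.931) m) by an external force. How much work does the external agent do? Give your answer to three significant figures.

For quasistatic motion the external work equals the change in potential energy: W_ext = qΔV = q(V_B − V_A).
At A: distances to the source charges are 0.915 m, 1.19 m, 0.771 m; V_A = Σ kqᵢ/rᵢ = 5.21×10⁴ V.
At B: distances to the source charges are 1.50 m, 2.48 m, 2.02 m; V_B = Σ kqᵢ/rᵢ = 1.81×10⁴ V.
ΔV = V_B − V_A = -3.40×10⁴ V.
W_ext = qΔV = (2.37×10⁻⁶ C)(-3.40×10⁴ V) = -0.0805 J.

-0.0805 J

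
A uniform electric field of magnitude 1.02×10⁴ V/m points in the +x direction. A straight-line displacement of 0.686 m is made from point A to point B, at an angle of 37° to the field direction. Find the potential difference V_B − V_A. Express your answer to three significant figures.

Only the component of displacement along E changes the potential: ΔV = −E·d·cosθ.
ΔV = −(1.02×10⁴ V/m)(0.686 m)cos37° = -5590 V.

-5590 V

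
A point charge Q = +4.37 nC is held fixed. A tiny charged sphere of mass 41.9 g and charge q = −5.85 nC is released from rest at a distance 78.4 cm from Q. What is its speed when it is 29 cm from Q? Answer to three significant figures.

4.88×10⁻³ m/s

Only the electrostatic force acts, so mechanical energy is conserved: ½mv² = U₁ − U₂ = kQq(1/r₁ − 1/r₂).
U₁ − U₂ = (8.99×10⁹ N·m²/C²)(4.37×10⁻⁹ C)(-5.85×10⁻⁹ C)(1/0.784 − 1/0.290) = 4.99×10⁻⁷ J.
v = √(2·4.99×10⁻⁷/0.0419) = 4.88×10⁻³ m/s.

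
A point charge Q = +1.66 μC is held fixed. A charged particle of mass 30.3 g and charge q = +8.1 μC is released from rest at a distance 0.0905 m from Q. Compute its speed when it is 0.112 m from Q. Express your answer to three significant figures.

Only the electrostatic force acts, so mechanical energy is conserved: ½mv² = U₁ − U₂ = kQq(1/r₁ − 1/r₂).
U₁ − U₂ = (8.99×10⁹ N·m²/C²)(1.66×10⁻⁶ C)(8.10×10⁻⁶ C)(1/0.0905 − 1/0.112) = 0.256 J.
v = √(2·0.256/0.0303) = 4.11 m/s.

4.11 m/s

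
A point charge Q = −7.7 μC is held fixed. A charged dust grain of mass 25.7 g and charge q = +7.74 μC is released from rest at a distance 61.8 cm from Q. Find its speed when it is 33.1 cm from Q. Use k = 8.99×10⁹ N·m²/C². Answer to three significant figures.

7.65 m/s

Only the electrostatic force acts, so mechanical energy is conserved: ½mv² = U₁ − U₂ = kQq(1/r₁ − 1/r₂).
U₁ − U₂ = (8.99×10⁹ N·m²/C²)(-7.70×10⁻⁶ C)(7.74×10⁻⁶ C)(1/0.618 − 1/0.331) = 0.752 J.
v = √(2·0.752/0.0257) = 7.65 m/s.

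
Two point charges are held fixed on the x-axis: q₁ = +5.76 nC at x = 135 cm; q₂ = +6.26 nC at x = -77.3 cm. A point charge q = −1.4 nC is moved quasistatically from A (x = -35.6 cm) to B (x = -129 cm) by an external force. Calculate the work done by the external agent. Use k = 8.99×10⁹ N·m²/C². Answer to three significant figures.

For quasistatic motion the external work equals the change in potential energy: W_ext = qΔV = q(V_B − V_A).
At A: distances to the source charges are 1.71 m, 0.417 m; V_A = Σ kqᵢ/rᵢ = 165 V.
At B: distances to the source charges are 2.64 m, 0.517 m; V_B = Σ kqᵢ/rᵢ = 128 V.
ΔV = V_B − V_A = -36.8 V.
W_ext = qΔV = (-1.40×10⁻⁹ C)(-36.8 V) = 5.16×10⁻⁸ J.

5.16×10⁻⁸ J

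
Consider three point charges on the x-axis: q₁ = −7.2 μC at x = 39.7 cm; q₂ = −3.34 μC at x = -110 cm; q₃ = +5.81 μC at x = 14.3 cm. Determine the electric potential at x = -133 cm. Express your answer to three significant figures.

-1.33×10⁵ V

Electric potential is a scalar, so the contributions from each charge add algebraically: V = Σ kqᵢ/rᵢ.
Distances from the field point to each charge: r₁ = 1.73 m, r₂ = 0.230 m, r₃ = 1.47 m.
V = k[(-7.20×10⁻⁶)/(1.73) + (-3.34×10⁻⁶)/(0.230) + (5.81×10⁻⁶)/(1.47)] = -1.33×10⁵ V.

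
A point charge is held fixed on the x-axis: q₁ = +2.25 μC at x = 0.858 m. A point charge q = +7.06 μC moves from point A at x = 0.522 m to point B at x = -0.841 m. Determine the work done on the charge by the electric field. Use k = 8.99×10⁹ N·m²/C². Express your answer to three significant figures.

0.341 J

The work done by the electric force is W_field = −ΔU = −q(V_B − V_A) = q(V_A − V_B).
At A: distance to the source charge is 0.336 m; V_A = kq₁/r = 6.02×10⁴ V.
At B: distance to the source charge is 1.70 m; V_B = kq₁/r = 1.19×10⁴ V.
ΔV = V_B − V_A = -4.83×10⁴ V.
W_field = −qΔV = −(7.06×10⁻⁶ C)(-4.83×10⁴ V) = 0.341 J.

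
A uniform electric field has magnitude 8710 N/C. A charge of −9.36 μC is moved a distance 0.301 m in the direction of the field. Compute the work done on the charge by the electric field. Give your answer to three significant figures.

-0.0245 J

The potential change for a displacement 0.301 m in the direction of the field is ΔV = −Ed = -2620 V.
W_field = −qΔV = -0.0245 J.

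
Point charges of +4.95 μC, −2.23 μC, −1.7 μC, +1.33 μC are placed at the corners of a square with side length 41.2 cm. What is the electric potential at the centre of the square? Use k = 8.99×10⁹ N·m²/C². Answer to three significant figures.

7.25×10⁴ V

The total potential is the scalar sum of each charge's contribution, V = Σ kqᵢ/rᵢ.
The distance from each corner to the centre is a√2/2 = 0.291 m.
V = k[(4.95×10⁻⁶)/(0.291) + (-2.23×10⁻⁶)/(0.291) + (-1.70×10⁻⁶)/(0.291) + (1.33×10⁻⁶)/(0.291)] = 7.25×10⁴ V.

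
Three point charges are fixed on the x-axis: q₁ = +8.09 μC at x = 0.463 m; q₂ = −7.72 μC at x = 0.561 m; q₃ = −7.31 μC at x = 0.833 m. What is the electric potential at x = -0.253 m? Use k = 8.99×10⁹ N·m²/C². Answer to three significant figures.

-4.42×10⁴ V

The total potential is the scalar sum of each charge's contribution, V = Σ kqᵢ/rᵢ.
Distances from the field point to each charge: r₁ = 0.716 m, r₂ = 0.814 m, r₃ = 1.09 m.
V = k[(8.09×10⁻⁶)/(0.716) + (-7.72×10⁻⁶)/(0.814) + (-7.31×10⁻⁶)/(1.09)] = -4.42×10⁴ V.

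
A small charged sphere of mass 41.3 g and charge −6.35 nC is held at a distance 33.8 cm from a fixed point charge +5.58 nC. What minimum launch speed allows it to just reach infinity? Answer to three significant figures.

To just escape, total mechanical energy must reach zero at infinity: ½mv²_min + U = 0, so ½mv²_min = −U = |kQq|/r.
|U| = |kQq|/r = (8.99×10⁹ N·m²/C²)(5.58×10⁻⁹)(6.35×10⁻⁹)/(0.338) = 9.42×10⁻⁷ J.
v_min = √(2|U|/m) = √(2·9.42×10⁻⁷/0.0413) = 6.76×10⁻³ m/s.

6.76×10⁻³ m/s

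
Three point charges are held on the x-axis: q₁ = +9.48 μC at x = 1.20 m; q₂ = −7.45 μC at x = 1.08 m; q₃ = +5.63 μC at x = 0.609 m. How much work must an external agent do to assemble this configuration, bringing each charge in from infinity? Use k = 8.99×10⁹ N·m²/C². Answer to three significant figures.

-5.28 J

The work to assemble the configuration equals its total potential energy, U = Σ kqᵢqⱼ/rᵢⱼ over all pairs.
Pair separations: r₁₂ = 0.120 m, r₁₃ = 0.591 m, r₂₃ = 0.471 m.
U = (-5.29) + (0.812) + (-0.801) = -5.28 J.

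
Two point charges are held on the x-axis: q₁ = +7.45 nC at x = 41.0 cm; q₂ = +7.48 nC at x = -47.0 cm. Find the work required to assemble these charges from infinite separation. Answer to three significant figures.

5.69×10⁻⁷ J

The work to assemble the configuration equals its total potential energy, U = Σ kqᵢqⱼ/rᵢⱼ over all pairs.
Pair separations: r₁₂ = 0.880 m.
U = (5.69×10⁻⁷) = 5.69×10⁻⁷ J.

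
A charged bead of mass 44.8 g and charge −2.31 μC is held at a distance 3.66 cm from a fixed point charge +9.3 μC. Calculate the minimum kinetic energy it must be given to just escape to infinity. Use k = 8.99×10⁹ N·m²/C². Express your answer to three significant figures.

5.28 J

To just escape, total mechanical energy must reach zero at infinity: ½mv²_min + U = 0, so ½mv²_min = −U = |kQq|/r.
|U| = |kQq|/r = (8.99×10⁹ N·m²/C²)(9.30×10⁻⁶)(2.31×10⁻⁶)/(0.0366) = 5.28 J.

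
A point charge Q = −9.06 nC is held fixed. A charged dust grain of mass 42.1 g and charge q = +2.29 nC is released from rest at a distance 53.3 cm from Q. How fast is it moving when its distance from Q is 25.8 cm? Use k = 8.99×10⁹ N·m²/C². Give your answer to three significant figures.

Only the electrostatic force acts, so mechanical energy is conserved: ½mv² = U₁ − U₂ = kQq(1/r₁ − 1/r₂).
U₁ − U₂ = (8.99×10⁹ N·m²/C²)(-9.06×10⁻⁹ C)(2.29×10⁻⁹ C)(1/0.533 − 1/0.258) = 3.73×10⁻⁷ J.
v = √(2·3.73×10⁻⁷/0.0421) = 4.21×10⁻³ m/s.

4.21×10⁻³ m/s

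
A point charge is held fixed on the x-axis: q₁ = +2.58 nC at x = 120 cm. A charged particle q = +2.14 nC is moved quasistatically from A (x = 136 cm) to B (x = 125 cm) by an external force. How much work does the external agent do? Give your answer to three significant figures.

For quasistatic motion the external work equals the change in potential energy: W_ext = qΔV = q(V_B − V_A).
At A: distance to the source charge is 0.160 m; V_A = kq₁/r = 145 V.
At B: distance to the source charge is 0.0500 m; V_B = kq₁/r = 464 V.
ΔV = V_B − V_A = 319 V.
W_ext = qΔV = (2.14×10⁻⁹ C)(319 V) = 6.82×10⁻⁷ J.

6.82×10⁻⁷ J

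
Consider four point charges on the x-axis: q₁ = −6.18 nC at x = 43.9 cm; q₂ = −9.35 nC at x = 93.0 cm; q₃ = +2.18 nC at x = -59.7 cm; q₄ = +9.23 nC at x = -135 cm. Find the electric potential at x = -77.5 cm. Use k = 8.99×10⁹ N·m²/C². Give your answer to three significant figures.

159 V

The total potential is the scalar sum of each charge's contribution, V = Σ kqᵢ/rᵢ.
Distances from the field point to each charge: r₁ = 1.21 m, r₂ = 1.71 m, r₃ = 0.178 m, r₄ = 0.575 m.
V = k[(-6.18×10⁻⁹)/(1.21) + (-9.35×10⁻⁹)/(1.71) + (2.18×10⁻⁹)/(0.178) + (9.23×10⁻⁹)/(0.575)] = 159 V.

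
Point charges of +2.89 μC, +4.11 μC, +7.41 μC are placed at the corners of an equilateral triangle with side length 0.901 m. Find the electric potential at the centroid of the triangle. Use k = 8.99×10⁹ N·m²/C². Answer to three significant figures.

2.49×10⁵ V

The total potential is the scalar sum of each charge's contribution, V = Σ kqᵢ/rᵢ.
The distance from each vertex to the centroid is a/√3 = 0.520 m.
V = k[(2.89×10⁻⁶)/(0.520) + (4.11×10⁻⁶)/(0.520) + (7.41×10⁻⁶)/(0.520)] = 2.49×10⁵ V.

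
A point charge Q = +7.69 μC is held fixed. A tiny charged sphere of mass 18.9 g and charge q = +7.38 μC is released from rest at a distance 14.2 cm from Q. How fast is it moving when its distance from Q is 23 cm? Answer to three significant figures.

Only the electrostatic force acts, so mechanical energy is conserved: ½mv² = U₁ − U₂ = kQq(1/r₁ − 1/r₂).
U₁ − U₂ = (8.99×10⁹ N·m²/C²)(7.69×10⁻⁶ C)(7.38×10⁻⁶ C)(1/0.142 − 1/0.230) = 1.37 J.
v = √(2·1.37/0.0189) = 12.1 m/s.

12.1 m/s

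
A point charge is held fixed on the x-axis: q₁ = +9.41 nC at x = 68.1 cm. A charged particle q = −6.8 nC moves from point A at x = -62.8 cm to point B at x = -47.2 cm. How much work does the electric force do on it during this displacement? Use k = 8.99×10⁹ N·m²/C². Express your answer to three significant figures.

5.95×10⁻⁸ J

The work done by the electric force is W_field = −ΔU = −q(V_B − V_A) = q(V_A − V_B).
At A: distance to the source charge is 1.31 m; V_A = kq₁/r = 64.6 V.
At B: distance to the source charge is 1.15 m; V_B = kq₁/r = 73.4 V.
ΔV = V_B − V_A = 8.74 V.
W_field = −qΔV = −(-6.80×10⁻⁹ C)(8.74 V) = 5.95×10⁻⁸ J.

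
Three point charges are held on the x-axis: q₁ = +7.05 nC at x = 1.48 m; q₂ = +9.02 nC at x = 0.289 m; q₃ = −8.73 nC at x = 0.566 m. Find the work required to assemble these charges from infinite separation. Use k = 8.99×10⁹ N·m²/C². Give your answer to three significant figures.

-2.68×10⁻⁶ J

The assembly work is the sum of pairwise potential energies, U = Σ_{i<j} kqᵢqⱼ/rᵢⱼ.
Pair separations: r₁₂ = 1.19 m, r₁₃ = 0.914 m, r₂₃ = 0.277 m.
U = (4.80×10⁻⁷) + (-6.05×10⁻⁷) + (-2.56×10⁻⁶) = -2.68×10⁻⁶ J.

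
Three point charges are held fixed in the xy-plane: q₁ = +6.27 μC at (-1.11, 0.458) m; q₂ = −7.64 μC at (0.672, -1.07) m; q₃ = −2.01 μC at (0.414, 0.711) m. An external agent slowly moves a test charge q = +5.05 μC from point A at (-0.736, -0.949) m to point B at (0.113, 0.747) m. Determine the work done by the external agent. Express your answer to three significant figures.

For quasistatic motion the external work equals the change in potential energy: W_ext = qΔV = q(V_B − V_A).
At A: distances to the source charges are 1.46 m, 1.41 m, 2.02 m; V_A = Σ kqᵢ/rᵢ = -1.88×10⁴ V.
At B: distances to the source charges are 1.26 m, 1.90 m, 0.303 m; V_B = Σ kqᵢ/rᵢ = -5.09×10⁴ V.
ΔV = V_B − V_A = -3.21×10⁴ V.
W_ext = qΔV = (5.05×10⁻⁶ C)(-3.21×10⁴ V) = -0.162 J.

-0.162 J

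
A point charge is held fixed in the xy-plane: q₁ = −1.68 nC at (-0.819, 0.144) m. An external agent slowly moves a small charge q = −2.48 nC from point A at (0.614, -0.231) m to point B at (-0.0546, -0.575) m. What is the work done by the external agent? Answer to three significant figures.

For quasistatic motion the external work equals the change in potential energy: W_ext = qΔV = q(V_B − V_A).
At A: distance to the source charge is 1.48 m; V_A = kq₁/r = -10.2 V.
At B: distance to the source charge is 1.05 m; V_B = kq₁/r = -14.4 V.
ΔV = V_B − V_A = -4.20 V.
W_ext = qΔV = (-2.48×10⁻⁹ C)(-4.20 V) = 1.04×10⁻⁸ J.

1.04×10⁻⁸ J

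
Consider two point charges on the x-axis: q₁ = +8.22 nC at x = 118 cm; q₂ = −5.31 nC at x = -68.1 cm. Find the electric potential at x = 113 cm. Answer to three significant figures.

1450 V

Electric potential is a scalar, so the contributions from each charge add algebraically: V = Σ kqᵢ/rᵢ.
Distances from the field point to each charge: r₁ = 0.0500 m, r₂ = 1.81 m.
V = k[(8.22×10⁻⁹)/(0.0500) + (-5.31×10⁻⁹)/(1.81)] = 1450 V.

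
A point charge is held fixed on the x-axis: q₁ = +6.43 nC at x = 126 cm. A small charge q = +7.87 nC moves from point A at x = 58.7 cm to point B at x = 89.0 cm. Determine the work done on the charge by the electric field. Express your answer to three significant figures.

The work done by the electric force is W_field = −ΔU = −q(V_B − V_A) = q(V_A − V_B).
At A: distance to the source charge is 0.673 m; V_A = kq₁/r = 85.9 V.
At B: distance to the source charge is 0.370 m; V_B = kq₁/r = 156 V.
ΔV = V_B − V_A = 70.3 V.
W_field = −qΔV = −(7.87×10⁻⁹ C)(70.3 V) = -5.54×10⁻⁷ J.

-5.54×10⁻⁷ J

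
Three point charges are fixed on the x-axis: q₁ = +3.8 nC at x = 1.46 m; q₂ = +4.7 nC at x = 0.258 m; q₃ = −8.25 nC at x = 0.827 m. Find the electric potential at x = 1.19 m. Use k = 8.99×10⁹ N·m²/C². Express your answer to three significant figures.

The total potential is the scalar sum of each charge's contribution, V = Σ kqᵢ/rᵢ.
Distances from the field point to each charge: r₁ = 0.270 m, r₂ = 0.932 m, r₃ = 0.363 m.
V = k[(3.80×10⁻⁹)/(0.270) + (4.70×10⁻⁹)/(0.932) + (-8.25×10⁻⁹)/(0.363)] = -32.5 V.

-32.5 V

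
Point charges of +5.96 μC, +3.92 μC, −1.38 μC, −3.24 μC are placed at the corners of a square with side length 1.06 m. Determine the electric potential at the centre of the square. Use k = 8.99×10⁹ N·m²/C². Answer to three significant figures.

6.31×10⁴ V

The total potential is the scalar sum of each charge's contribution, V = Σ kqᵢ/rᵢ.
The distance from each corner to the centre is a√2/2 = 0.750 m.
V = k[(5.96×10⁻⁶)/(0.750) + (3.92×10⁻⁶)/(0.750) + (-1.38×10⁻⁶)/(0.750) + (-3.24×10⁻⁶)/(0.750)] = 6.31×10⁴ V.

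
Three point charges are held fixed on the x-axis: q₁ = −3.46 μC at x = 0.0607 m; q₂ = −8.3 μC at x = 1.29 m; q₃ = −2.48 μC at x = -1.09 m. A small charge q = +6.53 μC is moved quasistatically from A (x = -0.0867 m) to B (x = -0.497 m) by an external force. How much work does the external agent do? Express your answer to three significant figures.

For quasistatic motion the external work equals the change in potential energy: W_ext = qΔV = q(V_B − V_A).
At A: distances to the source charges are 0.147 m, 1.38 m, 1.00 m; V_A = Σ kqᵢ/rᵢ = -2.87×10⁵ V.
At B: distances to the source charges are 0.558 m, 1.79 m, 0.593 m; V_B = Σ kqᵢ/rᵢ = -1.35×10⁵ V.
ΔV = V_B − V_A = 1.52×10⁵ V.
W_ext = qΔV = (6.53×10⁻⁶ C)(1.52×10⁵ V) = 0.995 J.

0.995 J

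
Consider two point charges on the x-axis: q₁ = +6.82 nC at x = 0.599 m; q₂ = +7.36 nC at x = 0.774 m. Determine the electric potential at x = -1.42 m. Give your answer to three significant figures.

The total potential is the scalar sum of each charge's contribution, V = Σ kqᵢ/rᵢ.
Distances from the field point to each charge: r₁ = 2.02 m, r₂ = 2.19 m.
V = k[(6.82×10⁻⁹)/(2.02) + (7.36×10⁻⁹)/(2.19)] = 60.5 V.

60.5 V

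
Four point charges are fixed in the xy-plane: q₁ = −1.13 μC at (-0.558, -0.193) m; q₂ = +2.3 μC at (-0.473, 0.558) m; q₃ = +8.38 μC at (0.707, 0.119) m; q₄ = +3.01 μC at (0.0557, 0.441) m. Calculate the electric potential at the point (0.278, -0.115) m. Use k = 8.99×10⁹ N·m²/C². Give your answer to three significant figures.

Electric potential is a scalar, so the contributions from each charge add algebraically: V = Σ kqᵢ/rᵢ.
Distances from the field point to each charge: r₁ = 0.840 m, r₂ = 1.01 m, r₃ = 0.489 m, r₄ = 0.599 m.
V = k[(-1.13×10⁻⁶)/(0.840) + (2.30×10⁻⁶)/(1.01) + (8.38×10⁻⁶)/(0.489) + (3.01×10⁻⁶)/(0.599)] = 2.08×10⁵ V.

2.08×10⁵ V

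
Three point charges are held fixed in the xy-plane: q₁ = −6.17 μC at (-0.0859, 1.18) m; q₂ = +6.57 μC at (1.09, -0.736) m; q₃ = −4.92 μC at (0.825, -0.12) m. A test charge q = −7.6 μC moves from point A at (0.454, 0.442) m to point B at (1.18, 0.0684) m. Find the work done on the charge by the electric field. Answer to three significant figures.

The work done by the electric force is W_field = −ΔU = −q(V_B − V_A) = q(V_A − V_B).
At A: distances to the source charges are 0.914 m, 1.34 m, 0.673 m; V_A = Σ kqᵢ/rᵢ = -8.22×10⁴ V.
At B: distances to the source charges are 1.68 m, 0.809 m, 0.402 m; V_B = Σ kqᵢ/rᵢ = -7.00×10⁴ V.
ΔV = V_B − V_A = 1.22×10⁴ V.
W_field = −qΔV = −(-7.60×10⁻⁶ C)(1.22×10⁴ V) = 0.0928 J.

0.0928 J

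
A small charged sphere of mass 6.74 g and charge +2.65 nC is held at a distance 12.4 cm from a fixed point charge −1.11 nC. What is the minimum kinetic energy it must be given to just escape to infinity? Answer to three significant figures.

2.13×10⁻⁷ J

To just escape, total mechanical energy must reach zero at infinity: ½mv²_min + U = 0, so ½mv²_min = −U = |kQq|/r.
|U| = |kQq|/r = (8.99×10⁹ N·m²/C²)(1.11×10⁻⁹)(2.65×10⁻⁹)/(0.124) = 2.13×10⁻⁷ J.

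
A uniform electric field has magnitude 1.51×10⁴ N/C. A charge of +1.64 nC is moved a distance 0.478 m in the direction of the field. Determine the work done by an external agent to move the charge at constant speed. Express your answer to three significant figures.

The potential change for a displacement 0.478 m in the direction of the field is ΔV = −Ed = -7220 V.
W_ext = qΔV = -1.18×10⁻⁵ J.

-1.18×10⁻⁵ J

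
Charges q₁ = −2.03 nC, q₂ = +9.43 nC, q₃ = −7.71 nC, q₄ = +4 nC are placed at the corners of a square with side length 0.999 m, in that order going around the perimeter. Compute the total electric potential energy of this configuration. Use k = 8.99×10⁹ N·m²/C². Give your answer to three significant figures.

The assembly work is the sum of pairwise potential energies, U = Σ_{i<j} kqᵢqⱼ/rᵢⱼ.
The four side pairs have separation 0.999 m and the two diagonal pairs 1.41 m.
Summing all 6 pair terms gives U = -8.38×10⁻⁷ J.

-8.38×10⁻⁷ J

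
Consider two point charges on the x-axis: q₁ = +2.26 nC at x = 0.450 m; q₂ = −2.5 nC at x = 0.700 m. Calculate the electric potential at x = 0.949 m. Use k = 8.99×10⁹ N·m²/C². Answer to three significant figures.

Electric potential is a scalar, so the contributions from each charge add algebraically: V = Σ kqᵢ/rᵢ.
Distances from the field point to each charge: r₁ = 0.499 m, r₂ = 0.249 m.
V = k[(2.26×10⁻⁹)/(0.499) + (-2.50×10⁻⁹)/(0.249)] = -49.5 V.

-49.5 V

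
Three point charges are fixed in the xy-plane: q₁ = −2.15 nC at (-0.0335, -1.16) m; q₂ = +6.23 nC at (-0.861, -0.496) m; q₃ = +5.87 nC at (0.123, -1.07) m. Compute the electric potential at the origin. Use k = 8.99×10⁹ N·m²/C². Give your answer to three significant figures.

The total potential is the scalar sum of each charge's contribution, V = Σ kqᵢ/rᵢ.
Distances from the field point to each charge: r₁ = 1.16 m, r₂ = 0.994 m, r₃ = 1.08 m.
V = k[(-2.15×10⁻⁹)/(1.16) + (6.23×10⁻⁹)/(0.994) + (5.87×10⁻⁹)/(1.08)] = 88.7 V.

88.7 V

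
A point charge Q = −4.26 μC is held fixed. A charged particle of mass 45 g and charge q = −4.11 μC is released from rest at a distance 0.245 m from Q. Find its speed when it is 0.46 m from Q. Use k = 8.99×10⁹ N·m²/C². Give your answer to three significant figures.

Only the electrostatic force acts, so mechanical energy is conserved: ½mv² = U₁ − U₂ = kQq(1/r₁ − 1/r₂).
U₁ − U₂ = (8.99×10⁹ N·m²/C²)(-4.26×10⁻⁶ C)(-4.11×10⁻⁶ C)(1/0.245 − 1/0.460) = 0.300 J.
v = √(2·0.300/0.0450) = 3.65 m/s.

3.65 m/s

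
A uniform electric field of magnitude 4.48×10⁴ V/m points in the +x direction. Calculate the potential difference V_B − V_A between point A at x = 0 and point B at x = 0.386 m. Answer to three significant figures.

-1.73×10⁴ V

In a uniform field, potential decreases in the direction of E: V_B − V_A = −E·Δx.
V_B − V_A = −(4.48×10⁴ V/m)(0.386 m) = -1.73×10⁴ V.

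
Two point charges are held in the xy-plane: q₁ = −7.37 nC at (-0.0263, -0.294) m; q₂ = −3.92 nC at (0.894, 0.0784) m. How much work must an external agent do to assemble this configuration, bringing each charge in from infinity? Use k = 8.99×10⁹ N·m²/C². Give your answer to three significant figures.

2.62×10⁻⁷ J

The assembly work is the sum of pairwise potential energies, U = Σ_{i<j} kqᵢqⱼ/rᵢⱼ.
Pair separations: r₁₂ = 0.993 m.
U = (2.62×10⁻⁷) = 2.62×10⁻⁷ J.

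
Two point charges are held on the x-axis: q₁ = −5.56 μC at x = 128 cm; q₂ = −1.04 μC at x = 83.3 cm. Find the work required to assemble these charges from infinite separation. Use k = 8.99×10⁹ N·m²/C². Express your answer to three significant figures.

The work to assemble the configuration equals its total potential energy, U = Σ kqᵢqⱼ/rᵢⱼ over all pairs.
Pair separations: r₁₂ = 0.447 m.
U = (0.116) = 0.116 J.

0.116 J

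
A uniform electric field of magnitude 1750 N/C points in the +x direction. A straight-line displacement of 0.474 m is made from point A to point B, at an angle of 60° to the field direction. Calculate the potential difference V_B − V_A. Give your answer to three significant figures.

-415 V

Only the component of displacement along E changes the potential: ΔV = −E·d·cosθ.
ΔV = −(1750 V/m)(0.474 m)cos60° = -415 V.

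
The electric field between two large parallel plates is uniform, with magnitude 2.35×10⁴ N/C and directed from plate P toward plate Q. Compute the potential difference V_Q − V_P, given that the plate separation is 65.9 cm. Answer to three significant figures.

In a uniform field, potential decreases in the direction of E: ΔV = −E·d for a displacement d parallel to E.
Going from P to Q is a displacement of 65.9 cm along the field, so V_Q − V_P = −Ed = -1.55×10⁴ V.

-1.55×10⁴ V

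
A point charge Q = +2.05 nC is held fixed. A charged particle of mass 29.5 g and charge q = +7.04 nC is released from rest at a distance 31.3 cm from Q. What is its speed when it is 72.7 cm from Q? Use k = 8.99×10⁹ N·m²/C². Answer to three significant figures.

4.00×10⁻³ m/s

Only the electrostatic force acts, so mechanical energy is conserved: ½mv² = U₁ − U₂ = kQq(1/r₁ − 1/r₂).
U₁ − U₂ = (8.99×10⁹ N·m²/C²)(2.05×10⁻⁹ C)(7.04×10⁻⁹ C)(1/0.313 − 1/0.727) = 2.36×10⁻⁷ J.
v = √(2·2.36×10⁻⁷/0.0295) = 4.00×10⁻³ m/s.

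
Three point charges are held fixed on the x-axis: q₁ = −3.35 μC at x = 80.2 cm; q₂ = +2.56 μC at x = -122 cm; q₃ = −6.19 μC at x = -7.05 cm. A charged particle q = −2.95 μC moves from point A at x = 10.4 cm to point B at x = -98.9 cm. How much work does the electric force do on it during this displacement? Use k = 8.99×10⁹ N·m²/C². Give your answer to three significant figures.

1.08 J

The work done by the electric force is W_field = −ΔU = −q(V_B − V_A) = q(V_A − V_B).
At A: distances to the source charges are 0.698 m, 1.32 m, 0.174 m; V_A = Σ kqᵢ/rᵢ = -3.45×10⁵ V.
At B: distances to the source charges are 1.79 m, 0.231 m, 0.919 m; V_B = Σ kqᵢ/rᵢ = 2.22×10⁴ V.
ΔV = V_B − V_A = 3.67×10⁵ V.
W_field = −qΔV = −(-2.95×10⁻⁶ C)(3.67×10⁵ V) = 1.08 J.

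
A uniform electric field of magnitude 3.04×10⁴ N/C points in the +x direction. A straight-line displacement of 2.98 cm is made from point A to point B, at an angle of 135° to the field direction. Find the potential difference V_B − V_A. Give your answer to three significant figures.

Only the component of displacement along E changes the potential: ΔV = −E·d·cosθ.
ΔV = −(3.04×10⁴ V/m)(0.0298 m)cos135° = 641 V.

641 V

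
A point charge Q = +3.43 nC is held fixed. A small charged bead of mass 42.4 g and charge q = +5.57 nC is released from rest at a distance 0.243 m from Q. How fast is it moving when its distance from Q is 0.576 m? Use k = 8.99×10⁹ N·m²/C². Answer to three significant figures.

Only the electrostatic force acts, so mechanical energy is conserved: ½mv² = U₁ − U₂ = kQq(1/r₁ − 1/r₂).
U₁ − U₂ = (8.99×10⁹ N·m²/C²)(3.43×10⁻⁹ C)(5.57×10⁻⁹ C)(1/0.243 − 1/0.576) = 4.09×10⁻⁷ J.
v = √(2·4.09×10⁻⁷/0.0424) = 4.39×10⁻³ m/s.

4.39×10⁻³ m/s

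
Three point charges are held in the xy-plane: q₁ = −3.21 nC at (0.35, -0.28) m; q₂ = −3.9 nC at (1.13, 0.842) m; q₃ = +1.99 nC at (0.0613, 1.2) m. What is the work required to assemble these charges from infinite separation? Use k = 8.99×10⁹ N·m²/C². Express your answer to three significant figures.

-1.76×10⁻⁸ J

The assembly work is the sum of pairwise potential energies, U = Σ_{i<j} kqᵢqⱼ/rᵢⱼ.
Pair separations: r₁₂ = 1.37 m, r₁₃ = 1.51 m, r₂₃ = 1.13 m.
U = (8.24×10⁻⁸) + (-3.81×10⁻⁸) + (-6.19×10⁻⁸) = -1.76×10⁻⁸ J.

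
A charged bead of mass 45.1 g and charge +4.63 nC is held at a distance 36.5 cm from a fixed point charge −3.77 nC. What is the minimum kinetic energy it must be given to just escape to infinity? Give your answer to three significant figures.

To just escape, total mechanical energy must reach zero at infinity: ½mv²_min + U = 0, so ½mv²_min = −U = |kQq|/r.
|U| = |kQq|/r = (8.99×10⁹ N·m²/C²)(3.77×10⁻⁹)(4.63×10⁻⁹)/(0.365) = 4.30×10⁻⁷ J.

4.30×10⁻⁷ J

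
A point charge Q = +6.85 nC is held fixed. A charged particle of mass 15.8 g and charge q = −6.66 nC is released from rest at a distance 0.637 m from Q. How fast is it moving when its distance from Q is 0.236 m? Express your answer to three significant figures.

0.0118 m/s

Only the electrostatic force acts, so mechanical energy is conserved: ½mv² = U₁ − U₂ = kQq(1/r₁ − 1/r₂).
U₁ − U₂ = (8.99×10⁹ N·m²/C²)(6.85×10⁻⁹ C)(-6.66×10⁻⁹ C)(1/0.637 − 1/0.236) = 1.09×10⁻⁶ J.
v = √(2·1.09×10⁻⁶/0.0158) = 0.0118 m/s.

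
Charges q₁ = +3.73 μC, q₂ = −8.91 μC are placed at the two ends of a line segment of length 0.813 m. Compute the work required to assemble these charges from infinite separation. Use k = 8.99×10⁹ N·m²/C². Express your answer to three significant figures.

The work to assemble the configuration equals its total potential energy, U = Σ kqᵢqⱼ/rᵢⱼ over all pairs.
The separation is r = 0.813 m.
U = (-0.367) = -0.367 J.

-0.367 J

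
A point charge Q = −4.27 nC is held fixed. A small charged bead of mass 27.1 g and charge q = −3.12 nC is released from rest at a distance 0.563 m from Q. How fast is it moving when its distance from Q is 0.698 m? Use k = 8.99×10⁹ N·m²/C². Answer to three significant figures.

1.74×10⁻³ m/s

Only the electrostatic force acts, so mechanical energy is conserved: ½mv² = U₁ − U₂ = kQq(1/r₁ − 1/r₂).
U₁ − U₂ = (8.99×10⁹ N·m²/C²)(-4.27×10⁻⁹ C)(-3.12×10⁻⁹ C)(1/0.563 − 1/0.698) = 4.11×10⁻⁸ J.
v = √(2·4.11×10⁻⁸/0.0271) = 1.74×10⁻³ m/s.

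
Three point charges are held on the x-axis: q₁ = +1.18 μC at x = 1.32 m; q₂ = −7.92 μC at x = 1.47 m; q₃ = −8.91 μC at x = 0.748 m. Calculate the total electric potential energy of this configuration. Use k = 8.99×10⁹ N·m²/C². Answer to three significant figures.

The assembly work is the sum of pairwise potential energies, U = Σ_{i<j} kqᵢqⱼ/rᵢⱼ.
Pair separations: r₁₂ = 0.150 m, r₁₃ = 0.572 m, r₂₃ = 0.722 m.
U = (-0.560) + (-0.165) + (0.879) = 0.153 J.

0.153 J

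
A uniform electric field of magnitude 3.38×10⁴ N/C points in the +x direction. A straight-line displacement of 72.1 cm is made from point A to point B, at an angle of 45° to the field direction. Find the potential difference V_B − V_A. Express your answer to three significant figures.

-1.72×10⁴ V

Only the component of displacement along E changes the potential: ΔV = −E·d·cosθ.
ΔV = −(3.38×10⁴ V/m)(0.721 m)cos45° = -1.72×10⁴ V.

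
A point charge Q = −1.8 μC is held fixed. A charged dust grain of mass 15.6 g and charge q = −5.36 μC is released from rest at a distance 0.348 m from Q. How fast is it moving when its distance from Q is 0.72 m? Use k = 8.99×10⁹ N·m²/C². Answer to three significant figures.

4.06 m/s

Only the electrostatic force acts, so mechanical energy is conserved: ½mv² = U₁ − U₂ = kQq(1/r₁ − 1/r₂).
U₁ − U₂ = (8.99×10⁹ N·m²/C²)(-1.80×10⁻⁶ C)(-5.36×10⁻⁶ C)(1/0.348 − 1/0.720) = 0.129 J.
v = √(2·0.129/0.0156) = 4.06 m/s.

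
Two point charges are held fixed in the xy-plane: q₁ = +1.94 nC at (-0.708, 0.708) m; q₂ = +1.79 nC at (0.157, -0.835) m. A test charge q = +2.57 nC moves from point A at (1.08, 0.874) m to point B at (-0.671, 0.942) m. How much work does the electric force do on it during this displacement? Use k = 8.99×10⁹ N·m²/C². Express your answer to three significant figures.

The work done by the electric force is W_field = −ΔU = −q(V_B − V_A) = q(V_A − V_B).
At A: distances to the source charges are 1.80 m, 1.94 m; V_A = Σ kqᵢ/rᵢ = 18.0 V.
At B: distances to the source charges are 0.237 m, 1.96 m; V_B = Σ kqᵢ/rᵢ = 81.8 V.
ΔV = V_B − V_A = 63.8 V.
W_field = −qΔV = −(2.57×10⁻⁹ C)(63.8 V) = -1.64×10⁻⁷ J.

-1.64×10⁻⁷ J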